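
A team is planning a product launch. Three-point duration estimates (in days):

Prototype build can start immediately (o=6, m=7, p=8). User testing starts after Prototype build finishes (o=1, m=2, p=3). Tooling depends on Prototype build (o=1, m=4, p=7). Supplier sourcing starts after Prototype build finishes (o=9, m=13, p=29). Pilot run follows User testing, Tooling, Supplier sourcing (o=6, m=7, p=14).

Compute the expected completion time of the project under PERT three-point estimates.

te_Prototype build = (6 + 4·7 + 8)/6 = 42/6 = 7
te_User testing = (1 + 4·2 + 3)/6 = 12/6 = 2
te_Tooling = (1 + 4·4 + 7)/6 = 24/6 = 4
te_Supplier sourcing = (9 + 4·13 + 29)/6 = 90/6 = 15
te_Pilot run = (6 + 4·7 + 14)/6 = 48/6 = 8

Forward pass:
ES_Prototype build = 0; EF_Prototype build = 7
ES_User testing = 7; EF_User testing = 7+2 = 9
ES_Tooling = 7; EF_Tooling = 7+4 = 11
ES_Supplier sourcing = 7; EF_Supplier sourcing = 7+15 = 22
ES_Pilot run = max(EF_User testing=9, EF_Tooling=11, EF_Supplier sourcing=22) = 22; EF_Pilot run = 22+8 = 30
Expected project duration μ = 30 days. Critical path: Prototype build → Supplier sourcing → Pilot run.

30 days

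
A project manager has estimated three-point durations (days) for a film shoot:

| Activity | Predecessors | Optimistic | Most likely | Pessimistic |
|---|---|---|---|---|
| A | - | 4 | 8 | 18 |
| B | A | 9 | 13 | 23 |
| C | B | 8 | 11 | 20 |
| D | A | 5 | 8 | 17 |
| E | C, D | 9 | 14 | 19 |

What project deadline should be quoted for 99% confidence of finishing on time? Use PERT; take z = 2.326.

58.8 days

te_A = (4 + 4·8 + 18)/6 = 54/6 = 9; σ²_A = ((18−4)/6)² = 5.444
te_B = (9 + 4·13 + 23)/6 = 84/6 = 14; σ²_B = ((23−9)/6)² = 5.444
te_C = (8 + 4·11 + 20)/6 = 72/6 = 12; σ²_C = ((20−8)/6)² = 4.000
te_D = (5 + 4·8 + 17)/6 = 54/6 = 9; σ²_D = ((17−5)/6)² = 4.000
te_E = (9 + 4·14 + 19)/6 = 84/6 = 14; σ²_E = ((19−9)/6)² = 2.778

Forward pass:
ES_A = 0; EF_A = 9
ES_B = 9; EF_B = 9+14 = 23
ES_C = 23; EF_C = 23+12 = 35
ES_D = 9; EF_D = 9+9 = 18
ES_E = max(EF_C=35, EF_D=18) = 35; EF_E = 35+14 = 49
Expected project duration μ = 49 days. Critical path: A → B → C → E.

Variance along critical path = 5.444 + 5.444 + 4.000 + 2.778 = 17.667; σ = 4.203 days.
D = μ + z·σ = 49 + 2.326·4.203 = 58.8 days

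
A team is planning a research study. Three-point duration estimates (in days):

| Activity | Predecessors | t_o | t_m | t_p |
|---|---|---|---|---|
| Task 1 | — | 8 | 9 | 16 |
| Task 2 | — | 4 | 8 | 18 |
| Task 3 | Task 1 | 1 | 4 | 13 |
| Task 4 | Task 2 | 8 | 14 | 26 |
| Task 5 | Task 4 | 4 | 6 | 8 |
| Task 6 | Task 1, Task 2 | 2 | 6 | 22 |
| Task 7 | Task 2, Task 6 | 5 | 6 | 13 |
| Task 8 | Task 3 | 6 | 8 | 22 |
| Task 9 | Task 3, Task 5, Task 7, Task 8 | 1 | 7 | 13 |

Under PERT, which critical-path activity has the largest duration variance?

Task 4

te_Task 1 = (8 + 4·9 + 16)/6 = 60/6 = 10; σ²_Task 1 = ((16−8)/6)² = 1.778
te_Task 2 = (4 + 4·8 + 18)/6 = 54/6 = 9; σ²_Task 2 = ((18−4)/6)² = 5.444
te_Task 3 = (1 + 4·4 + 13)/6 = 30/6 = 5; σ²_Task 3 = ((13−1)/6)² = 4.000
te_Task 4 = (8 + 4·14 + 26)/6 = 90/6 = 15; σ²_Task 4 = ((26−8)/6)² = 9.000
te_Task 5 = (4 + 4·6 + 8)/6 = 36/6 = 6; σ²_Task 5 = ((8−4)/6)² = 0.444
te_Task 6 = (2 + 4·6 + 22)/6 = 48/6 = 8; σ²_Task 6 = ((22−2)/6)² = 11.111
te_Task 7 = (5 + 4·6 + 13)/6 = 42/6 = 7; σ²_Task 7 = ((13−5)/6)² = 1.778
te_Task 8 = (6 + 4·8 + 22)/6 = 60/6 = 10; σ²_Task 8 = ((22−6)/6)² = 7.111
te_Task 9 = (1 + 4·7 + 13)/6 = 42/6 = 7; σ²_Task 9 = ((13−1)/6)² = 4.000

Forward pass:
ES_Task 1 = 0; EF_Task 1 = 10
ES_Task 2 = 0; EF_Task 2 = 9
ES_Task 3 = 10; EF_Task 3 = 10+5 = 15
ES_Task 4 = 9; EF_Task 4 = 9+15 = 24
ES_Task 5 = 24; EF_Task 5 = 24+6 = 30
ES_Task 6 = max(EF_Task 1=10, EF_Task 2=9) = 10; EF_Task 6 = 10+8 = 18
ES_Task 7 = max(EF_Task 2=9, EF_Task 6=18) = 18; EF_Task 7 = 18+7 = 25
ES_Task 8 = 15; EF_Task 8 = 15+10 = 25
ES_Task 9 = max(EF_Task 3=15, EF_Task 5=30, EF_Task 7=25, EF_Task 8=25) = 30; EF_Task 9 = 30+7 = 37
Expected project duration μ = 37 days. Critical path: Task 2 → Task 4 → Task 5 → Task 9.

Variances on critical path: σ²_Task 2=5.444, σ²_Task 4=9.000, σ²_Task 5=0.444, σ²_Task 9=4.000.
Largest is σ²_Task 4 = 9.000.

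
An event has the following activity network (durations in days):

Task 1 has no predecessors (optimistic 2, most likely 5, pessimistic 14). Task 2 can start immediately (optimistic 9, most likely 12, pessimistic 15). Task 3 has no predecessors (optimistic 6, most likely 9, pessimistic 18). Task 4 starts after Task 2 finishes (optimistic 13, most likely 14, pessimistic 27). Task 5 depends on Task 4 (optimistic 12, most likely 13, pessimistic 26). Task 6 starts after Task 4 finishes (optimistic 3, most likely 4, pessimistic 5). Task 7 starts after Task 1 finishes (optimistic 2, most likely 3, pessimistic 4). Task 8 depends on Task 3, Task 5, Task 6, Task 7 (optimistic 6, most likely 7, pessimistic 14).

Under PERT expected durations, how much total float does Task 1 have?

te_Task 1 = (2 + 4·5 + 14)/6 = 36/6 = 6
te_Task 2 = (9 + 4·12 + 15)/6 = 72/6 = 12
te_Task 3 = (6 + 4·9 + 18)/6 = 60/6 = 10
te_Task 4 = (13 + 4·14 + 27)/6 = 96/6 = 16
te_Task 5 = (12 + 4·13 + 26)/6 = 90/6 = 15
te_Task 6 = (3 + 4·4 + 5)/6 = 24/6 = 4
te_Task 7 = (2 + 4·3 + 4)/6 = 18/6 = 3
te_Task 8 = (6 + 4·7 + 14)/6 = 48/6 = 8

Forward pass:
ES_Task 1 = 0; EF_Task 1 = 6
ES_Task 2 = 0; EF_Task 2 = 12
ES_Task 3 = 0; EF_Task 3 = 10
ES_Task 4 = 12; EF_Task 4 = 12+16 = 28
ES_Task 5 = 28; EF_Task 5 = 28+15 = 43
ES_Task 6 = 28; EF_Task 6 = 28+4 = 32
ES_Task 7 = 6; EF_Task 7 = 6+3 = 9
ES_Task 8 = max(EF_Task 3=10, EF_Task 5=43, EF_Task 6=32, EF_Task 7=9) = 43; EF_Task 8 = 43+8 = 51
Expected project duration μ = 51 days. Critical path: Task 2 → Task 4 → Task 5 → Task 8.

Backward pass:
LF_Task 8 = 51; LS_Task 8 = 51−8 = 43
LF_Task 7 = LS_Task 8 = 43; LS_Task 7 = 43−3 = 40
LF_Task 6 = LS_Task 8 = 43; LS_Task 6 = 43−4 = 39
LF_Task 5 = LS_Task 8 = 43; LS_Task 5 = 43−15 = 28
LF_Task 4 = min(LS_Task 5=28, LS_Task 6=39) = 28; LS_Task 4 = 28−16 = 12
LF_Task 3 = LS_Task 8 = 43; LS_Task 3 = 43−10 = 33
LF_Task 2 = LS_Task 4 = 12; LS_Task 2 = 12−12 = 0
LF_Task 1 = LS_Task 7 = 40; LS_Task 1 = 40−6 = 34
Slack_Task 1 = LS_Task 1 − ES_Task 1 = 34 − 0 = 34

34 days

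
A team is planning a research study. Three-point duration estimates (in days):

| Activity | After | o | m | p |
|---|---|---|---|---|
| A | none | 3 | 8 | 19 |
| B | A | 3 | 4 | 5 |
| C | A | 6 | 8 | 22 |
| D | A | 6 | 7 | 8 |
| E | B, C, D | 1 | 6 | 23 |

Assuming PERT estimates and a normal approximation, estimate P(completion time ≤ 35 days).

te_A = (3 + 4·8 + 19)/6 = 54/6 = 9; σ²_A = ((19−3)/6)² = 7.111
te_B = (3 + 4·4 + 5)/6 = 24/6 = 4; σ²_B = ((5−3)/6)² = 0.111
te_C = (6 + 4·8 + 22)/6 = 60/6 = 10; σ²_C = ((22−6)/6)² = 7.111
te_D = (6 + 4·7 + 8)/6 = 42/6 = 7; σ²_D = ((8−6)/6)² = 0.111
te_E = (1 + 4·6 + 23)/6 = 48/6 = 8; σ²_E = ((23−1)/6)² = 13.444

Forward pass:
ES_A = 0; EF_A = 9
ES_B = 9; EF_B = 9+4 = 13
ES_C = 9; EF_C = 9+10 = 19
ES_D = 9; EF_D = 9+7 = 16
ES_E = max(EF_B=13, EF_C=19, EF_D=16) = 19; EF_E = 19+8 = 27
Expected project duration μ = 27 days. Critical path: A → C → E.

Variance along critical path = 7.111 + 7.111 + 13.444 = 27.667; σ = √27.667 = 5.260 days.
Z = (35 − 27) / 5.260 = 1.521
P(T ≤ 35) = Φ(1.521) ≈ 0.936

0.936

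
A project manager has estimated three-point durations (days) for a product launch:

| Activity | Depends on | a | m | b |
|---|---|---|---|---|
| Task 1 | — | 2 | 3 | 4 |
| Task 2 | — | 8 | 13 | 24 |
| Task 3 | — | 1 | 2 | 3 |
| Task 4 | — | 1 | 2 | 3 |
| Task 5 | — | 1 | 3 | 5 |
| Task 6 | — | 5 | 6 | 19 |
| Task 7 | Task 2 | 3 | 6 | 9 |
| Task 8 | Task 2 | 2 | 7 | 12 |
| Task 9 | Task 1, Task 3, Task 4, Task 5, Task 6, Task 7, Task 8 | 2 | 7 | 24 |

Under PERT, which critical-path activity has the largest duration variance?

Task 9

te_Task 1 = (2 + 4·3 + 4)/6 = 18/6 = 3; σ²_Task 1 = ((4−2)/6)² = 0.111
te_Task 2 = (8 + 4·13 + 24)/6 = 84/6 = 14; σ²_Task 2 = ((24−8)/6)² = 7.111
te_Task 3 = (1 + 4·2 + 3)/6 = 12/6 = 2; σ²_Task 3 = ((3−1)/6)² = 0.111
te_Task 4 = (1 + 4·2 + 3)/6 = 12/6 = 2; σ²_Task 4 = ((3−1)/6)² = 0.111
te_Task 5 = (1 + 4·3 + 5)/6 = 18/6 = 3; σ²_Task 5 = ((5−1)/6)² = 0.444
te_Task 6 = (5 + 4·6 + 19)/6 = 48/6 = 8; σ²_Task 6 = ((19−5)/6)² = 5.444
te_Task 7 = (3 + 4·6 + 9)/6 = 36/6 = 6; σ²_Task 7 = ((9−3)/6)² = 1.000
te_Task 8 = (2 + 4·7 + 12)/6 = 42/6 = 7; σ²_Task 8 = ((12−2)/6)² = 2.778
te_Task 9 = (2 + 4·7 + 24)/6 = 54/6 = 9; σ²_Task 9 = ((24−2)/6)² = 13.444

Forward pass:
ES_Task 1 = 0; EF_Task 1 = 3
ES_Task 2 = 0; EF_Task 2 = 14
ES_Task 3 = 0; EF_Task 3 = 2
ES_Task 4 = 0; EF_Task 4 = 2
ES_Task 5 = 0; EF_Task 5 = 3
ES_Task 6 = 0; EF_Task 6 = 8
ES_Task 7 = 14; EF_Task 7 = 14+6 = 20
ES_Task 8 = 14; EF_Task 8 = 14+7 = 21
ES_Task 9 = max(EF_Task 1=3, EF_Task 3=2, EF_Task 4=2, EF_Task 5=3, EF_Task 6=8, EF_Task 7=20, EF_Task 8=21) = 21; EF_Task 9 = 21+9 = 30
Expected project duration μ = 30 days. Critical path: Task 2 → Task 8 → Task 9.

Variances on critical path: σ²_Task 2=7.111, σ²_Task 8=2.778, σ²_Task 9=13.444.
Largest is σ²_Task 9 = 13.444.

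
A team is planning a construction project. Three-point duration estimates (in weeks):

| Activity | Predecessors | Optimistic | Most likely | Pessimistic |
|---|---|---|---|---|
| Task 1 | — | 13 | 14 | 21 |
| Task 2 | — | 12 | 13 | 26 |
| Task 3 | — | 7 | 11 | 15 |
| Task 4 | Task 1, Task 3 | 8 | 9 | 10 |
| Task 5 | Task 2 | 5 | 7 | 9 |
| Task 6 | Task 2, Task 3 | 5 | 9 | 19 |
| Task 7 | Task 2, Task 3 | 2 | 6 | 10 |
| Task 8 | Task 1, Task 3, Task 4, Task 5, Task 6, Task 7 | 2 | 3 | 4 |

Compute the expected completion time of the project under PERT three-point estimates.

28 weeks

te_Task 1 = (13 + 4·14 + 21)/6 = 90/6 = 15
te_Task 2 = (12 + 4·13 + 26)/6 = 90/6 = 15
te_Task 3 = (7 + 4·11 + 15)/6 = 66/6 = 11
te_Task 4 = (8 + 4·9 + 10)/6 = 54/6 = 9
te_Task 5 = (5 + 4·7 + 9)/6 = 42/6 = 7
te_Task 6 = (5 + 4·9 + 19)/6 = 60/6 = 10
te_Task 7 = (2 + 4·6 + 10)/6 = 36/6 = 6
te_Task 8 = (2 + 4·3 + 4)/6 = 18/6 = 3

Forward pass:
ES_Task 1 = 0; EF_Task 1 = 15
ES_Task 2 = 0; EF_Task 2 = 15
ES_Task 3 = 0; EF_Task 3 = 11
ES_Task 4 = max(EF_Task 1=15, EF_Task 3=11) = 15; EF_Task 4 = 15+9 = 24
ES_Task 5 = 15; EF_Task 5 = 15+7 = 22
ES_Task 6 = max(EF_Task 2=15, EF_Task 3=11) = 15; EF_Task 6 = 15+10 = 25
ES_Task 7 = max(EF_Task 2=15, EF_Task 3=11) = 15; EF_Task 7 = 15+6 = 21
ES_Task 8 = max(EF_Task 1=15, EF_Task 3=11, EF_Task 4=24, EF_Task 5=22, EF_Task 6=25, EF_Task 7=21) = 25; EF_Task 8 = 25+3 = 28
Expected project duration μ = 28 weeks. Critical path: Task 2 → Task 6 → Task 8.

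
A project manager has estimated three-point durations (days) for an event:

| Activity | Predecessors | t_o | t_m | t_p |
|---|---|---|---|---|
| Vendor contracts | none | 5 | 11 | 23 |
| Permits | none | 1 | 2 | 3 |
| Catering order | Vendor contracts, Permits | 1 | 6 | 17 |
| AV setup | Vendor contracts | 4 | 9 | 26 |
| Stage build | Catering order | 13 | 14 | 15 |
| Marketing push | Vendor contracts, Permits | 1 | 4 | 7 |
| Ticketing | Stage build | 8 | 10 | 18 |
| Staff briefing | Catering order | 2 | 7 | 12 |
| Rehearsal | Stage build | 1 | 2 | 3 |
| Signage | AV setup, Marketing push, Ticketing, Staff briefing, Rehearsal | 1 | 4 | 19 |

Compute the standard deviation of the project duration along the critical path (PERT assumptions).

te_Vendor contracts = (5 + 4·11 + 23)/6 = 72/6 = 12; σ²_Vendor contracts = ((23−5)/6)² = 9.000
te_Permits = (1 + 4·2 + 3)/6 = 12/6 = 2; σ²_Permits = ((3−1)/6)² = 0.111
te_Catering order = (1 + 4·6 + 17)/6 = 42/6 = 7; σ²_Catering order = ((17−1)/6)² = 7.111
te_AV setup = (4 + 4·9 + 26)/6 = 66/6 = 11; σ²_AV setup = ((26−4)/6)² = 13.444
te_Stage build = (13 + 4·14 + 15)/6 = 84/6 = 14; σ²_Stage build = ((15−13)/6)² = 0.111
te_Marketing push = (1 + 4·4 + 7)/6 = 24/6 = 4; σ²_Marketing push = ((7−1)/6)² = 1.000
te_Ticketing = (8 + 4·10 + 18)/6 = 66/6 = 11; σ²_Ticketing = ((18−8)/6)² = 2.778
te_Staff briefing = (2 + 4·7 + 12)/6 = 42/6 = 7; σ²_Staff briefing = ((12−2)/6)² = 2.778
te_Rehearsal = (1 + 4·2 + 3)/6 = 12/6 = 2; σ²_Rehearsal = ((3−1)/6)² = 0.111
te_Signage = (1 + 4·4 + 19)/6 = 36/6 = 6; σ²_Signage = ((19−1)/6)² = 9.000

Forward pass:
ES_Vendor contracts = 0; EF_Vendor contracts = 12
ES_Permits = 0; EF_Permits = 2
ES_Catering order = max(EF_Vendor contracts=12, EF_Permits=2) = 12; EF_Catering order = 12+7 = 19
ES_AV setup = 12; EF_AV setup = 12+11 = 23
ES_Stage build = 19; EF_Stage build = 19+14 = 33
ES_Marketing push = max(EF_Vendor contracts=12, EF_Permits=2) = 12; EF_Marketing push = 12+4 = 16
ES_Ticketing = 33; EF_Ticketing = 33+11 = 44
ES_Staff briefing = 19; EF_Staff briefing = 19+7 = 26
ES_Rehearsal = 33; EF_Rehearsal = 33+2 = 35
ES_Signage = max(EF_AV setup=23, EF_Marketing push=16, EF_Ticketing=44, EF_Staff briefing=26, EF_Rehearsal=35) = 44; EF_Signage = 44+6 = 50
Expected project duration μ = 50 days. Critical path: Vendor contracts → Catering order → Stage build → Ticketing → Signage.

Variance along critical path = 9.000 + 7.111 + 0.111 + 2.778 + 9.000 = 28.000
σ = √28.000 = 5.292 days

5.29 days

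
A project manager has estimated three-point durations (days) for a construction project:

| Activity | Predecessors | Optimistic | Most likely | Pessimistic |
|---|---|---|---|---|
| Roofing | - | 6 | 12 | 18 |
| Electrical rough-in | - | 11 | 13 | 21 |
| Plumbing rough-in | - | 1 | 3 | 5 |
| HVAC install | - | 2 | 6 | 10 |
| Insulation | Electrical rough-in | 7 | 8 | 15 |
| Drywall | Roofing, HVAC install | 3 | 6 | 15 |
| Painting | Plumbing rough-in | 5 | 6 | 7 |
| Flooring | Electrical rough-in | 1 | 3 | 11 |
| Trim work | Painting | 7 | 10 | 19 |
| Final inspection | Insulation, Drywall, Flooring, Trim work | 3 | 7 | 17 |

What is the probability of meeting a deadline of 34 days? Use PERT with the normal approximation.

te_Roofing = (6 + 4·12 + 18)/6 = 72/6 = 12; σ²_Roofing = ((18−6)/6)² = 4.000
te_Electrical rough-in = (11 + 4·13 + 21)/6 = 84/6 = 14; σ²_Electrical rough-in = ((21−11)/6)² = 2.778
te_Plumbing rough-in = (1 + 4·3 + 5)/6 = 18/6 = 3; σ²_Plumbing rough-in = ((5−1)/6)² = 0.444
te_HVAC install = (2 + 4·6 + 10)/6 = 36/6 = 6; σ²_HVAC install = ((10−2)/6)² = 1.778
te_Insulation = (7 + 4·8 + 15)/6 = 54/6 = 9; σ²_Insulation = ((15−7)/6)² = 1.778
te_Drywall = (3 + 4·6 + 15)/6 = 42/6 = 7; σ²_Drywall = ((15−3)/6)² = 4.000
te_Painting = (5 + 4·6 + 7)/6 = 36/6 = 6; σ²_Painting = ((7−5)/6)² = 0.111
te_Flooring = (1 + 4·3 + 11)/6 = 24/6 = 4; σ²_Flooring = ((11−1)/6)² = 2.778
te_Trim work = (7 + 4·10 + 19)/6 = 66/6 = 11; σ²_Trim work = ((19−7)/6)² = 4.000
te_Final inspection = (3 + 4·7 + 17)/6 = 48/6 = 8; σ²_Final inspection = ((17−3)/6)² = 5.444

Forward pass:
ES_Roofing = 0; EF_Roofing = 12
ES_Electrical rough-in = 0; EF_Electrical rough-in = 14
ES_Plumbing rough-in = 0; EF_Plumbing rough-in = 3
ES_HVAC install = 0; EF_HVAC install = 6
ES_Insulation = 14; EF_Insulation = 14+9 = 23
ES_Drywall = max(EF_Roofing=12, EF_HVAC install=6) = 12; EF_Drywall = 12+7 = 19
ES_Painting = 3; EF_Painting = 3+6 = 9
ES_Flooring = 14; EF_Flooring = 14+4 = 18
ES_Trim work = 9; EF_Trim work = 9+11 = 20
ES_Final inspection = max(EF_Insulation=23, EF_Drywall=19, EF_Flooring=18, EF_Trim work=20) = 23; EF_Final inspection = 23+8 = 31
Expected project duration μ = 31 days. Critical path: Electrical rough-in → Insulation → Final inspection.

Variance along critical path = 2.778 + 1.778 + 5.444 = 10.000; σ = √10.000 = 3.162 days.
Z = (34 − 31) / 3.162 = 0.949
P(T ≤ 34) = Φ(0.949) ≈ 0.829

0.829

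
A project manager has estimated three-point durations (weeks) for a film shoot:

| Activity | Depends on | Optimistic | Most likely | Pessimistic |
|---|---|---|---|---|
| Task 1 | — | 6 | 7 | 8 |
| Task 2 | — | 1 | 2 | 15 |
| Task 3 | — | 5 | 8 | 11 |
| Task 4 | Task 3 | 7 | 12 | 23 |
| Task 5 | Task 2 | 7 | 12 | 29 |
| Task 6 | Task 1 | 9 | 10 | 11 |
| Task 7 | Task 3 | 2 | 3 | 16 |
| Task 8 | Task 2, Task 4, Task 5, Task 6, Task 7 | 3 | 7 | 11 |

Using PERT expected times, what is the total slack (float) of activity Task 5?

3 weeks

te_Task 1 = (6 + 4·7 + 8)/6 = 42/6 = 7
te_Task 2 = (1 + 4·2 + 15)/6 = 24/6 = 4
te_Task 3 = (5 + 4·8 + 11)/6 = 48/6 = 8
te_Task 4 = (7 + 4·12 + 23)/6 = 78/6 = 13
te_Task 5 = (7 + 4·12 + 29)/6 = 84/6 = 14
te_Task 6 = (9 + 4·10 + 11)/6 = 60/6 = 10
te_Task 7 = (2 + 4·3 + 16)/6 = 30/6 = 5
te_Task 8 = (3 + 4·7 + 11)/6 = 42/6 = 7

Forward pass:
ES_Task 1 = 0; EF_Task 1 = 7
ES_Task 2 = 0; EF_Task 2 = 4
ES_Task 3 = 0; EF_Task 3 = 8
ES_Task 4 = 8; EF_Task 4 = 8+13 = 21
ES_Task 5 = 4; EF_Task 5 = 4+14 = 18
ES_Task 6 = 7; EF_Task 6 = 7+10 = 17
ES_Task 7 = 8; EF_Task 7 = 8+5 = 13
ES_Task 8 = max(EF_Task 2=4, EF_Task 4=21, EF_Task 5=18, EF_Task 6=17, EF_Task 7=13) = 21; EF_Task 8 = 21+7 = 28
Expected project duration μ = 28 weeks. Critical path: Task 3 → Task 4 → Task 8.

Backward pass:
LF_Task 8 = 28; LS_Task 8 = 28−7 = 21
LF_Task 7 = LS_Task 8 = 21; LS_Task 7 = 21−5 = 16
LF_Task 6 = LS_Task 8 = 21; LS_Task 6 = 21−10 = 11
LF_Task 5 = LS_Task 8 = 21; LS_Task 5 = 21−14 = 7
LF_Task 4 = LS_Task 8 = 21; LS_Task 4 = 21−13 = 8
LF_Task 3 = min(LS_Task 4=8, LS_Task 7=16) = 8; LS_Task 3 = 8−8 = 0
LF_Task 2 = min(LS_Task 5=7, LS_Task 8=21) = 7; LS_Task 2 = 7−4 = 3
LF_Task 1 = LS_Task 6 = 11; LS_Task 1 = 11−7 = 4
Slack_Task 5 = LS_Task 5 − ES_Task 5 = 7 − 4 = 3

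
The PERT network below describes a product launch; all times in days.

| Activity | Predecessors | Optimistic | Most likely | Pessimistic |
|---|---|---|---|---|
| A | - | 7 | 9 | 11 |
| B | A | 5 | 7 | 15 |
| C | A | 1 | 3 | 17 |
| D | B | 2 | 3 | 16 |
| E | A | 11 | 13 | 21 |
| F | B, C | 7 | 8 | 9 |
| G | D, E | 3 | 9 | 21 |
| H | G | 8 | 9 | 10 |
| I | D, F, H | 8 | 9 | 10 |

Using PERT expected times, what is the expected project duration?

51 days

te_A = (7 + 4·9 + 11)/6 = 54/6 = 9
te_B = (5 + 4·7 + 15)/6 = 48/6 = 8
te_C = (1 + 4·3 + 17)/6 = 30/6 = 5
te_D = (2 + 4·3 + 16)/6 = 30/6 = 5
te_E = (11 + 4·13 + 21)/6 = 84/6 = 14
te_F = (7 + 4·8 + 9)/6 = 48/6 = 8
te_G = (3 + 4·9 + 21)/6 = 60/6 = 10
te_H = (8 + 4·9 + 10)/6 = 54/6 = 9
te_I = (8 + 4·9 + 10)/6 = 54/6 = 9

Forward pass:
ES_A = 0; EF_A = 9
ES_B = 9; EF_B = 9+8 = 17
ES_C = 9; EF_C = 9+5 = 14
ES_D = 17; EF_D = 17+5 = 22
ES_E = 9; EF_E = 9+14 = 23
ES_F = max(EF_B=17, EF_C=14) = 17; EF_F = 17+8 = 25
ES_G = max(EF_D=22, EF_E=23) = 23; EF_G = 23+10 = 33
ES_H = 33; EF_H = 33+9 = 42
ES_I = max(EF_D=22, EF_F=25, EF_H=42) = 42; EF_I = 42+9 = 51
Expected project duration μ = 51 days. Critical path: A → E → G → H → I.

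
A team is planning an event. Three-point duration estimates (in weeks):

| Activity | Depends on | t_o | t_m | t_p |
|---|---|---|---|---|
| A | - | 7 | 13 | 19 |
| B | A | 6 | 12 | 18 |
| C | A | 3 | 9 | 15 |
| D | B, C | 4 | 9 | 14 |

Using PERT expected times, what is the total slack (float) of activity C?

te_A = (7 + 4·13 + 19)/6 = 78/6 = 13
te_B = (6 + 4·12 + 18)/6 = 72/6 = 12
te_C = (3 + 4·9 + 15)/6 = 54/6 = 9
te_D = (4 + 4·9 + 14)/6 = 54/6 = 9

Forward pass:
ES_A = 0; EF_A = 13
ES_B = 13; EF_B = 13+12 = 25
ES_C = 13; EF_C = 13+9 = 22
ES_D = max(EF_B=25, EF_C=22) = 25; EF_D = 25+9 = 34
Expected project duration μ = 34 weeks. Critical path: A → B → D.

Backward pass:
LF_D = 34; LS_D = 34−9 = 25
LF_C = LS_D = 25; LS_C = 25−9 = 16
LF_B = LS_D = 25; LS_B = 25−12 = 13
LF_A = min(LS_B=13, LS_C=16) = 13; LS_A = 13−13 = 0
Slack_C = LS_C − ES_C = 16 − 13 = 3

3 weeks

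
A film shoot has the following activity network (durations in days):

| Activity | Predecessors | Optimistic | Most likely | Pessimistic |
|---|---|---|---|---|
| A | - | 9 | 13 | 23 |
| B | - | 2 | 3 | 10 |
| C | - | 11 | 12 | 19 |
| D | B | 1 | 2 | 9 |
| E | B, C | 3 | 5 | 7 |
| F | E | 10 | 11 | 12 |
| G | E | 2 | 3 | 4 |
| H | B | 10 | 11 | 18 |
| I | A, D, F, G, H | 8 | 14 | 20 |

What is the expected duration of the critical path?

43 days

te_A = (9 + 4·13 + 23)/6 = 84/6 = 14
te_B = (2 + 4·3 + 10)/6 = 24/6 = 4
te_C = (11 + 4·12 + 19)/6 = 78/6 = 13
te_D = (1 + 4·2 + 9)/6 = 18/6 = 3
te_E = (3 + 4·5 + 7)/6 = 30/6 = 5
te_F = (10 + 4·11 + 12)/6 = 66/6 = 11
te_G = (2 + 4·3 + 4)/6 = 18/6 = 3
te_H = (10 + 4·11 + 18)/6 = 72/6 = 12
te_I = (8 + 4·14 + 20)/6 = 84/6 = 14

Forward pass:
ES_A = 0; EF_A = 14
ES_B = 0; EF_B = 4
ES_C = 0; EF_C = 13
ES_D = 4; EF_D = 4+3 = 7
ES_E = max(EF_B=4, EF_C=13) = 13; EF_E = 13+5 = 18
ES_F = 18; EF_F = 18+11 = 29
ES_G = 18; EF_G = 18+3 = 21
ES_H = 4; EF_H = 4+12 = 16
ES_I = max(EF_A=14, EF_D=7, EF_F=29, EF_G=21, EF_H=16) = 29; EF_I = 29+14 = 43
Expected project duration μ = 43 days. Critical path: C → E → F → I.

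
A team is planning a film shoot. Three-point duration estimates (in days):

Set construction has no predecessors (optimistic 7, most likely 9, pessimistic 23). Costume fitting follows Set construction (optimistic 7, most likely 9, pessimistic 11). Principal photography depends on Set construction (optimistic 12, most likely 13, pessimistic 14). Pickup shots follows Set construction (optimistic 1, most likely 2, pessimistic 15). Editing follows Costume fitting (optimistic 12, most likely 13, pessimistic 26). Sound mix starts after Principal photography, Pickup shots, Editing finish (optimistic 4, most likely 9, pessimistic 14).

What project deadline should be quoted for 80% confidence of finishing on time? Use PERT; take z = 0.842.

te_Set construction = (7 + 4·9 + 23)/6 = 66/6 = 11; σ²_Set construction = ((23−7)/6)² = 7.111
te_Costume fitting = (7 + 4·9 + 11)/6 = 54/6 = 9; σ²_Costume fitting = ((11−7)/6)² = 0.444
te_Principal photography = (12 + 4·13 + 14)/6 = 78/6 = 13; σ²_Principal photography = ((14−12)/6)² = 0.111
te_Pickup shots = (1 + 4·2 + 15)/6 = 24/6 = 4; σ²_Pickup shots = ((15−1)/6)² = 5.444
te_Editing = (12 + 4·13 + 26)/6 = 90/6 = 15; σ²_Editing = ((26−12)/6)² = 5.444
te_Sound mix = (4 + 4·9 + 14)/6 = 54/6 = 9; σ²_Sound mix = ((14−4)/6)² = 2.778

Forward pass:
ES_Set construction = 0; EF_Set construction = 11
ES_Costume fitting = 11; EF_Costume fitting = 11+9 = 20
ES_Principal photography = 11; EF_Principal photography = 11+13 = 24
ES_Pickup shots = 11; EF_Pickup shots = 11+4 = 15
ES_Editing = 20; EF_Editing = 20+15 = 35
ES_Sound mix = max(EF_Principal photography=24, EF_Pickup shots=15, EF_Editing=35) = 35; EF_Sound mix = 35+9 = 44
Expected project duration μ = 44 days. Critical path: Set construction → Costume fitting → Editing → Sound mix.

Variance along critical path = 7.111 + 0.444 + 5.444 + 2.778 = 15.778; σ = 3.972 days.
D = μ + z·σ = 44 + 0.842·3.972 = 47.3 days

47.3 days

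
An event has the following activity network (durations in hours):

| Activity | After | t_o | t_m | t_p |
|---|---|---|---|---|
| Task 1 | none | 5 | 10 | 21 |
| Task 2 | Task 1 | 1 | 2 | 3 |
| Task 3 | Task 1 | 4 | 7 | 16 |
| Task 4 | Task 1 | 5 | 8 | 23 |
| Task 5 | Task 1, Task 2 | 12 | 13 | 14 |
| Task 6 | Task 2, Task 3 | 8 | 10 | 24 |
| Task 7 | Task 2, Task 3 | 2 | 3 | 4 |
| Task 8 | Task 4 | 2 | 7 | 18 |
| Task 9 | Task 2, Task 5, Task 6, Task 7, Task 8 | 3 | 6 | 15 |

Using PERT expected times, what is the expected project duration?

38 hours

te_Task 1 = (5 + 4·10 + 21)/6 = 66/6 = 11
te_Task 2 = (1 + 4·2 + 3)/6 = 12/6 = 2
te_Task 3 = (4 + 4·7 + 16)/6 = 48/6 = 8
te_Task 4 = (5 + 4·8 + 23)/6 = 60/6 = 10
te_Task 5 = (12 + 4·13 + 14)/6 = 78/6 = 13
te_Task 6 = (8 + 4·10 + 24)/6 = 72/6 = 12
te_Task 7 = (2 + 4·3 + 4)/6 = 18/6 = 3
te_Task 8 = (2 + 4·7 + 18)/6 = 48/6 = 8
te_Task 9 = (3 + 4·6 + 15)/6 = 42/6 = 7

Forward pass:
ES_Task 1 = 0; EF_Task 1 = 11
ES_Task 2 = 11; EF_Task 2 = 11+2 = 13
ES_Task 3 = 11; EF_Task 3 = 11+8 = 19
ES_Task 4 = 11; EF_Task 4 = 11+10 = 21
ES_Task 5 = max(EF_Task 1=11, EF_Task 2=13) = 13; EF_Task 5 = 13+13 = 26
ES_Task 6 = max(EF_Task 2=13, EF_Task 3=19) = 19; EF_Task 6 = 19+12 = 31
ES_Task 7 = max(EF_Task 2=13, EF_Task 3=19) = 19; EF_Task 7 = 19+3 = 22
ES_Task 8 = 21; EF_Task 8 = 21+8 = 29
ES_Task 9 = max(EF_Task 2=13, EF_Task 5=26, EF_Task 6=31, EF_Task 7=22, EF_Task 8=29) = 31; EF_Task 9 = 31+7 = 38
Expected project duration μ = 38 hours. Critical path: Task 1 → Task 3 → Task 6 → Task 9.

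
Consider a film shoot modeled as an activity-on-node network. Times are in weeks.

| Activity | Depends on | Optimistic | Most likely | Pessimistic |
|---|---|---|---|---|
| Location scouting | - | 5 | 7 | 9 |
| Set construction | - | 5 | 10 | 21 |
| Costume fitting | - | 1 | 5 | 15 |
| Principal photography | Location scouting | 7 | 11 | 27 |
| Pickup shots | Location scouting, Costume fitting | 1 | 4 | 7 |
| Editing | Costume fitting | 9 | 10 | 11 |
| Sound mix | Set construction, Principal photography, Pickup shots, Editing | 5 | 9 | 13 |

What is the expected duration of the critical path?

29 weeks

te_Location scouting = (5 + 4·7 + 9)/6 = 42/6 = 7
te_Set construction = (5 + 4·10 + 21)/6 = 66/6 = 11
te_Costume fitting = (1 + 4·5 + 15)/6 = 36/6 = 6
te_Principal photography = (7 + 4·11 + 27)/6 = 78/6 = 13
te_Pickup shots = (1 + 4·4 + 7)/6 = 24/6 = 4
te_Editing = (9 + 4·10 + 11)/6 = 60/6 = 10
te_Sound mix = (5 + 4·9 + 13)/6 = 54/6 = 9

Forward pass:
ES_Location scouting = 0; EF_Location scouting = 7
ES_Set construction = 0; EF_Set construction = 11
ES_Costume fitting = 0; EF_Costume fitting = 6
ES_Principal photography = 7; EF_Principal photography = 7+13 = 20
ES_Pickup shots = max(EF_Location scouting=7, EF_Costume fitting=6) = 7; EF_Pickup shots = 7+4 = 11
ES_Editing = 6; EF_Editing = 6+10 = 16
ES_Sound mix = max(EF_Set construction=11, EF_Principal photography=20, EF_Pickup shots=11, EF_Editing=16) = 20; EF_Sound mix = 20+9 = 29
Expected project duration μ = 29 weeks. Critical path: Location scouting → Principal photography → Sound mix.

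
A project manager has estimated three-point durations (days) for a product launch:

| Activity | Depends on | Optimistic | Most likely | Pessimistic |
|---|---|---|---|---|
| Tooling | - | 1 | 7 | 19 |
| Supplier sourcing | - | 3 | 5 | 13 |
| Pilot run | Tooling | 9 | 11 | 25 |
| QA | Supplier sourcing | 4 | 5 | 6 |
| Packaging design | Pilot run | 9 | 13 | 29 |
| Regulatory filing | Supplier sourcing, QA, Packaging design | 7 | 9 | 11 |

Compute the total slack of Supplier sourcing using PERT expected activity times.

te_Tooling = (1 + 4·7 + 19)/6 = 48/6 = 8
te_Supplier sourcing = (3 + 4·5 + 13)/6 = 36/6 = 6
te_Pilot run = (9 + 4·11 + 25)/6 = 78/6 = 13
te_QA = (4 + 4·5 + 6)/6 = 30/6 = 5
te_Packaging design = (9 + 4·13 + 29)/6 = 90/6 = 15
te_Regulatory filing = (7 + 4·9 + 11)/6 = 54/6 = 9

Forward pass:
ES_Tooling = 0; EF_Tooling = 8
ES_Supplier sourcing = 0; EF_Supplier sourcing = 6
ES_Pilot run = 8; EF_Pilot run = 8+13 = 21
ES_QA = 6; EF_QA = 6+5 = 11
ES_Packaging design = 21; EF_Packaging design = 21+15 = 36
ES_Regulatory filing = max(EF_Supplier sourcing=6, EF_QA=11, EF_Packaging design=36) = 36; EF_Regulatory filing = 36+9 = 45
Expected project duration μ = 45 days. Critical path: Tooling → Pilot run → Packaging design → Regulatory filing.

Backward pass:
LF_Regulatory filing = 45; LS_Regulatory filing = 45−9 = 36
LF_Packaging design = LS_Regulatory filing = 36; LS_Packaging design = 36−15 = 21
LF_QA = LS_Regulatory filing = 36; LS_QA = 36−5 = 31
LF_Pilot run = LS_Packaging design = 21; LS_Pilot run = 21−13 = 8
LF_Supplier sourcing = min(LS_QA=31, LS_Regulatory filing=36) = 31; LS_Supplier sourcing = 31−6 = 25
LF_Tooling = LS_Pilot run = 8; LS_Tooling = 8−8 = 0
Slack_Supplier sourcing = LS_Supplier sourcing − ES_Supplier sourcing = 25 − 0 = 25

25 days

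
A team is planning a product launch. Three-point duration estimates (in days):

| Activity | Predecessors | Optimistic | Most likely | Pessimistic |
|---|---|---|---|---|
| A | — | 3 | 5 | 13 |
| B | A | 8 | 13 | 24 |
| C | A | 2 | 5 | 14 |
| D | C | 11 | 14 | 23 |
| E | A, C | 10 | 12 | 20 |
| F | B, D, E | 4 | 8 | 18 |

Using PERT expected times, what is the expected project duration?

36 days

te_A = (3 + 4·5 + 13)/6 = 36/6 = 6
te_B = (8 + 4·13 + 24)/6 = 84/6 = 14
te_C = (2 + 4·5 + 14)/6 = 36/6 = 6
te_D = (11 + 4·14 + 23)/6 = 90/6 = 15
te_E = (10 + 4·12 + 20)/6 = 78/6 = 13
te_F = (4 + 4·8 + 18)/6 = 54/6 = 9

Forward pass:
ES_A = 0; EF_A = 6
ES_B = 6; EF_B = 6+14 = 20
ES_C = 6; EF_C = 6+6 = 12
ES_D = 12; EF_D = 12+15 = 27
ES_E = max(EF_A=6, EF_C=12) = 12; EF_E = 12+13 = 25
ES_F = max(EF_B=20, EF_D=27, EF_E=25) = 27; EF_F = 27+9 = 36
Expected project duration μ = 36 days. Critical path: A → C → D → F.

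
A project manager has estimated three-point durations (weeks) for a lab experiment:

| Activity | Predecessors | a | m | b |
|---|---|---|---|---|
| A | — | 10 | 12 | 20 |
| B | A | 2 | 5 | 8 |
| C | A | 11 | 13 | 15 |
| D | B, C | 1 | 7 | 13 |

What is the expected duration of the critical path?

te_A = (10 + 4·12 + 20)/6 = 78/6 = 13
te_B = (2 + 4·5 + 8)/6 = 30/6 = 5
te_C = (11 + 4·13 + 15)/6 = 78/6 = 13
te_D = (1 + 4·7 + 13)/6 = 42/6 = 7

Forward pass:
ES_A = 0; EF_A = 13
ES_B = 13; EF_B = 13+5 = 18
ES_C = 13; EF_C = 13+13 = 26
ES_D = max(EF_B=18, EF_C=26) = 26; EF_D = 26+7 = 33
Expected project duration μ = 33 weeks. Critical path: A → C → D.

33 weeks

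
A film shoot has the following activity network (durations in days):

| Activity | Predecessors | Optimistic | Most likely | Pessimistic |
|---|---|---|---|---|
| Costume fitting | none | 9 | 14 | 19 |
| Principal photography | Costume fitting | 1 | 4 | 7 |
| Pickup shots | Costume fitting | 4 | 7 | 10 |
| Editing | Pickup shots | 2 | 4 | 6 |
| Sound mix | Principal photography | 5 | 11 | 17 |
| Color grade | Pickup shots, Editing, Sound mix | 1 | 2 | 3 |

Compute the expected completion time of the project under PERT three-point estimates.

te_Costume fitting = (9 + 4·14 + 19)/6 = 84/6 = 14
te_Principal photography = (1 + 4·4 + 7)/6 = 24/6 = 4
te_Pickup shots = (4 + 4·7 + 10)/6 = 42/6 = 7
te_Editing = (2 + 4·4 + 6)/6 = 24/6 = 4
te_Sound mix = (5 + 4·11 + 17)/6 = 66/6 = 11
te_Color grade = (1 + 4·2 + 3)/6 = 12/6 = 2

Forward pass:
ES_Costume fitting = 0; EF_Costume fitting = 14
ES_Principal photography = 14; EF_Principal photography = 14+4 = 18
ES_Pickup shots = 14; EF_Pickup shots = 14+7 = 21
ES_Editing = 21; EF_Editing = 21+4 = 25
ES_Sound mix = 18; EF_Sound mix = 18+11 = 29
ES_Color grade = max(EF_Pickup shots=21, EF_Editing=25, EF_Sound mix=29) = 29; EF_Color grade = 29+2 = 31
Expected project duration μ = 31 days. Critical path: Costume fitting → Principal photography → Sound mix → Color grade.

31 days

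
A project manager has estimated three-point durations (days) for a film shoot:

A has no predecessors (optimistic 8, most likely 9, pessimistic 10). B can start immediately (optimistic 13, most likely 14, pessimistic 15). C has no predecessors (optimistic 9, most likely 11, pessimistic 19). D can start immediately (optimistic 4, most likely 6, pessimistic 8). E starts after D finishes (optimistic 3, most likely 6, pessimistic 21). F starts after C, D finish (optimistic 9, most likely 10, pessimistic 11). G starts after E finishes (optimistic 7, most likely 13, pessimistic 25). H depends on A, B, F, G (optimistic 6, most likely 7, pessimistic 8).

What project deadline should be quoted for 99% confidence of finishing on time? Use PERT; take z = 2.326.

45.0 days

te_A = (8 + 4·9 + 10)/6 = 54/6 = 9; σ²_A = ((10−8)/6)² = 0.111
te_B = (13 + 4·14 + 15)/6 = 84/6 = 14; σ²_B = ((15−13)/6)² = 0.111
te_C = (9 + 4·11 + 19)/6 = 72/6 = 12; σ²_C = ((19−9)/6)² = 2.778
te_D = (4 + 4·6 + 8)/6 = 36/6 = 6; σ²_D = ((8−4)/6)² = 0.444
te_E = (3 + 4·6 + 21)/6 = 48/6 = 8; σ²_E = ((21−3)/6)² = 9.000
te_F = (9 + 4·10 + 11)/6 = 60/6 = 10; σ²_F = ((11−9)/6)² = 0.111
te_G = (7 + 4·13 + 25)/6 = 84/6 = 14; σ²_G = ((25−7)/6)² = 9.000
te_H = (6 + 4·7 + 8)/6 = 42/6 = 7; σ²_H = ((8−6)/6)² = 0.111

Forward pass:
ES_A = 0; EF_A = 9
ES_B = 0; EF_B = 14
ES_C = 0; EF_C = 12
ES_D = 0; EF_D = 6
ES_E = 6; EF_E = 6+8 = 14
ES_F = max(EF_C=12, EF_D=6) = 12; EF_F = 12+10 = 22
ES_G = 14; EF_G = 14+14 = 28
ES_H = max(EF_A=9, EF_B=14, EF_F=22, EF_G=28) = 28; EF_H = 28+7 = 35
Expected project duration μ = 35 days. Critical path: D → E → G → H.

Variance along critical path = 0.444 + 9.000 + 9.000 + 0.111 = 18.556; σ = 4.308 days.
D = μ + z·σ = 35 + 2.326·4.308 = 45.0 days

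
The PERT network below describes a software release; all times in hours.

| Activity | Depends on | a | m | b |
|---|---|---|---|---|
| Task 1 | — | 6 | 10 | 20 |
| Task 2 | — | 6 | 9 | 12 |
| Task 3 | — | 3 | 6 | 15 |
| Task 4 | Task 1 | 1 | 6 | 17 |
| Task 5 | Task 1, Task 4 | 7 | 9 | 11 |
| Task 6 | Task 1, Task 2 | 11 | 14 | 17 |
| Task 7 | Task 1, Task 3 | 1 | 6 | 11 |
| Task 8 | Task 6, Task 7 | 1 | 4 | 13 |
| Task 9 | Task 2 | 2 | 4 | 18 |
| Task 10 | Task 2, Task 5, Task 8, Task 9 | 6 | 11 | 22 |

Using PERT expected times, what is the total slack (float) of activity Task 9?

15 hours

te_Task 1 = (6 + 4·10 + 20)/6 = 66/6 = 11
te_Task 2 = (6 + 4·9 + 12)/6 = 54/6 = 9
te_Task 3 = (3 + 4·6 + 15)/6 = 42/6 = 7
te_Task 4 = (1 + 4·6 + 17)/6 = 42/6 = 7
te_Task 5 = (7 + 4·9 + 11)/6 = 54/6 = 9
te_Task 6 = (11 + 4·14 + 17)/6 = 84/6 = 14
te_Task 7 = (1 + 4·6 + 11)/6 = 36/6 = 6
te_Task 8 = (1 + 4·4 + 13)/6 = 30/6 = 5
te_Task 9 = (2 + 4·4 + 18)/6 = 36/6 = 6
te_Task 10 = (6 + 4·11 + 22)/6 = 72/6 = 12

Forward pass:
ES_Task 1 = 0; EF_Task 1 = 11
ES_Task 2 = 0; EF_Task 2 = 9
ES_Task 3 = 0; EF_Task 3 = 7
ES_Task 4 = 11; EF_Task 4 = 11+7 = 18
ES_Task 5 = max(EF_Task 1=11, EF_Task 4=18) = 18; EF_Task 5 = 18+9 = 27
ES_Task 6 = max(EF_Task 1=11, EF_Task 2=9) = 11; EF_Task 6 = 11+14 = 25
ES_Task 7 = max(EF_Task 1=11, EF_Task 3=7) = 11; EF_Task 7 = 11+6 = 17
ES_Task 8 = max(EF_Task 6=25, EF_Task 7=17) = 25; EF_Task 8 = 25+5 = 30
ES_Task 9 = 9; EF_Task 9 = 9+6 = 15
ES_Task 10 = max(EF_Task 2=9, EF_Task 5=27, EF_Task 8=30, EF_Task 9=15) = 30; EF_Task 10 = 30+12 = 42
Expected project duration μ = 42 hours. Critical path: Task 1 → Task 6 → Task 8 → Task 10.

Backward pass:
LF_Task 10 = 42; LS_Task 10 = 42−12 = 30
LF_Task 9 = LS_Task 10 = 30; LS_Task 9 = 30−6 = 24
LF_Task 8 = LS_Task 10 = 30; LS_Task 8 = 30−5 = 25
LF_Task 7 = LS_Task 8 = 25; LS_Task 7 = 25−6 = 19
LF_Task 6 = LS_Task 8 = 25; LS_Task 6 = 25−14 = 11
LF_Task 5 = LS_Task 10 = 30; LS_Task 5 = 30−9 = 21
LF_Task 4 = LS_Task 5 = 21; LS_Task 4 = 21−7 = 14
LF_Task 3 = LS_Task 7 = 19; LS_Task 3 = 19−7 = 12
LF_Task 2 = min(LS_Task 6=11, LS_Task 9=24, LS_Task 10=30) = 11; LS_Task 2 = 11−9 = 2
LF_Task 1 = min(LS_Task 4=14, LS_Task 5=21, LS_Task 6=11, LS_Task 7=19) = 11; LS_Task 1 = 11−11 = 0
Slack_Task 9 = LS_Task 9 − ES_Task 9 = 24 − 9 = 15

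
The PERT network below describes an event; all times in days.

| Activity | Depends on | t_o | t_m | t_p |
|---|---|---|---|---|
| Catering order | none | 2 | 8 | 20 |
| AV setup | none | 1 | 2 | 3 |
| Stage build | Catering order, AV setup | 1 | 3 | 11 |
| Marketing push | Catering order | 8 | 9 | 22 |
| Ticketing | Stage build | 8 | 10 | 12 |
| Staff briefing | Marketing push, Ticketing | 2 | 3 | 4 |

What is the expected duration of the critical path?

te_Catering order = (2 + 4·8 + 20)/6 = 54/6 = 9
te_AV setup = (1 + 4·2 + 3)/6 = 12/6 = 2
te_Stage build = (1 + 4·3 + 11)/6 = 24/6 = 4
te_Marketing push = (8 + 4·9 + 22)/6 = 66/6 = 11
te_Ticketing = (8 + 4·10 + 12)/6 = 60/6 = 10
te_Staff briefing = (2 + 4·3 + 4)/6 = 18/6 = 3

Forward pass:
ES_Catering order = 0; EF_Catering order = 9
ES_AV setup = 0; EF_AV setup = 2
ES_Stage build = max(EF_Catering order=9, EF_AV setup=2) = 9; EF_Stage build = 9+4 = 13
ES_Marketing push = 9; EF_Marketing push = 9+11 = 20
ES_Ticketing = 13; EF_Ticketing = 13+10 = 23
ES_Staff briefing = max(EF_Marketing push=20, EF_Ticketing=23) = 23; EF_Staff briefing = 23+3 = 26
Expected project duration μ = 26 days. Critical path: Catering order → Stage build → Ticketing → Staff briefing.

26 days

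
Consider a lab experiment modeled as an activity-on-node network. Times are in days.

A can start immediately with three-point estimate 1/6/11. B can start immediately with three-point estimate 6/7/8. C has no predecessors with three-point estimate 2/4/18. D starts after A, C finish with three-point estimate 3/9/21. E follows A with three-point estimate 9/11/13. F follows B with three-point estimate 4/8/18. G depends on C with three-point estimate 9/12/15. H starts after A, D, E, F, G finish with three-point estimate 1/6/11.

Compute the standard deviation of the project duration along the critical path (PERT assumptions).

te_A = (1 + 4·6 + 11)/6 = 36/6 = 6; σ²_A = ((11−1)/6)² = 2.778
te_B = (6 + 4·7 + 8)/6 = 42/6 = 7; σ²_B = ((8−6)/6)² = 0.111
te_C = (2 + 4·4 + 18)/6 = 36/6 = 6; σ²_C = ((18−2)/6)² = 7.111
te_D = (3 + 4·9 + 21)/6 = 60/6 = 10; σ²_D = ((21−3)/6)² = 9.000
te_E = (9 + 4·11 + 13)/6 = 66/6 = 11; σ²_E = ((13−9)/6)² = 0.444
te_F = (4 + 4·8 + 18)/6 = 54/6 = 9; σ²_F = ((18−4)/6)² = 5.444
te_G = (9 + 4·12 + 15)/6 = 72/6 = 12; σ²_G = ((15−9)/6)² = 1.000
te_H = (1 + 4·6 + 11)/6 = 36/6 = 6; σ²_H = ((11−1)/6)² = 2.778

Forward pass:
ES_A = 0; EF_A = 6
ES_B = 0; EF_B = 7
ES_C = 0; EF_C = 6
ES_D = max(EF_A=6, EF_C=6) = 6; EF_D = 6+10 = 16
ES_E = 6; EF_E = 6+11 = 17
ES_F = 7; EF_F = 7+9 = 16
ES_G = 6; EF_G = 6+12 = 18
ES_H = max(EF_A=6, EF_D=16, EF_E=17, EF_F=16, EF_G=18) = 18; EF_H = 18+6 = 24
Expected project duration μ = 24 days. Critical path: C → G → H.

Variance along critical path = 7.111 + 1.000 + 2.778 = 10.889
σ = √10.889 = 3.300 days

3.30 days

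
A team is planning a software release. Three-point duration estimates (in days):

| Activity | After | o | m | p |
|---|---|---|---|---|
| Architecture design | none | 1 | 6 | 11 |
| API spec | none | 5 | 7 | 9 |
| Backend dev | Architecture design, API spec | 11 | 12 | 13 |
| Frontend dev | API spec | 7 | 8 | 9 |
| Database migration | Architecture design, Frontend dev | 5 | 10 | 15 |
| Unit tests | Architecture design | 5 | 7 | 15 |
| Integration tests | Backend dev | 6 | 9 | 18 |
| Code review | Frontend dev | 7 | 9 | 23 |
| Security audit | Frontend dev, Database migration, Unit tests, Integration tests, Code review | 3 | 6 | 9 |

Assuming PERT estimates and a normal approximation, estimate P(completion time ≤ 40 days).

te_Architecture design = (1 + 4·6 + 11)/6 = 36/6 = 6; σ²_Architecture design = ((11−1)/6)² = 2.778
te_API spec = (5 + 4·7 + 9)/6 = 42/6 = 7; σ²_API spec = ((9−5)/6)² = 0.444
te_Backend dev = (11 + 4·12 + 13)/6 = 72/6 = 12; σ²_Backend dev = ((13−11)/6)² = 0.111
te_Frontend dev = (7 + 4·8 + 9)/6 = 48/6 = 8; σ²_Frontend dev = ((9−7)/6)² = 0.111
te_Database migration = (5 + 4·10 + 15)/6 = 60/6 = 10; σ²_Database migration = ((15−5)/6)² = 2.778
te_Unit tests = (5 + 4·7 + 15)/6 = 48/6 = 8; σ²_Unit tests = ((15−5)/6)² = 2.778
te_Integration tests = (6 + 4·9 + 18)/6 = 60/6 = 10; σ²_Integration tests = ((18−6)/6)² = 4.000
te_Code review = (7 + 4·9 + 23)/6 = 66/6 = 11; σ²_Code review = ((23−7)/6)² = 7.111
te_Security audit = (3 + 4·6 + 9)/6 = 36/6 = 6; σ²_Security audit = ((9−3)/6)² = 1.000

Forward pass:
ES_Architecture design = 0; EF_Architecture design = 6
ES_API spec = 0; EF_API spec = 7
ES_Backend dev = max(EF_Architecture design=6, EF_API spec=7) = 7; EF_Backend dev = 7+12 = 19
ES_Frontend dev = 7; EF_Frontend dev = 7+8 = 15
ES_Database migration = max(EF_Architecture design=6, EF_Frontend dev=15) = 15; EF_Database migration = 15+10 = 25
ES_Unit tests = 6; EF_Unit tests = 6+8 = 14
ES_Integration tests = 19; EF_Integration tests = 19+10 = 29
ES_Code review = 15; EF_Code review = 15+11 = 26
ES_Security audit = max(EF_Frontend dev=15, EF_Database migration=25, EF_Unit tests=14, EF_Integration tests=29, EF_Code review=26) = 29; EF_Security audit = 29+6 = 35
Expected project duration μ = 35 days. Critical path: API spec → Backend dev → Integration tests → Security audit.

Variance along critical path = 0.444 + 0.111 + 4.000 + 1.000 = 5.556; σ = √5.556 = 2.357 days.
Z = (40 − 35) / 2.357 = 2.121
P(T ≤ 40) = Φ(2.121) ≈ 0.983

0.983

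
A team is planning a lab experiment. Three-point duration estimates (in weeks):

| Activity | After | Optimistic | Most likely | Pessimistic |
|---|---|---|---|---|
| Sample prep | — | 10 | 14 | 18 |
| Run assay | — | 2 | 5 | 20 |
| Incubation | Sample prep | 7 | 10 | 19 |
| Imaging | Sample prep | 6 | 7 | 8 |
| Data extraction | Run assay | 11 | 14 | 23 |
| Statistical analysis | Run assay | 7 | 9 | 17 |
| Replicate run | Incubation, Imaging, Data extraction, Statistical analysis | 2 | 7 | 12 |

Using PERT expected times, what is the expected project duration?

te_Sample prep = (10 + 4·14 + 18)/6 = 84/6 = 14
te_Run assay = (2 + 4·5 + 20)/6 = 42/6 = 7
te_Incubation = (7 + 4·10 + 19)/6 = 66/6 = 11
te_Imaging = (6 + 4·7 + 8)/6 = 42/6 = 7
te_Data extraction = (11 + 4·14 + 23)/6 = 90/6 = 15
te_Statistical analysis = (7 + 4·9 + 17)/6 = 60/6 = 10
te_Replicate run = (2 + 4·7 + 12)/6 = 42/6 = 7

Forward pass:
ES_Sample prep = 0; EF_Sample prep = 14
ES_Run assay = 0; EF_Run assay = 7
ES_Incubation = 14; EF_Incubation = 14+11 = 25
ES_Imaging = 14; EF_Imaging = 14+7 = 21
ES_Data extraction = 7; EF_Data extraction = 7+15 = 22
ES_Statistical analysis = 7; EF_Statistical analysis = 7+10 = 17
ES_Replicate run = max(EF_Incubation=25, EF_Imaging=21, EF_Data extraction=22, EF_Statistical analysis=17) = 25; EF_Replicate run = 25+7 = 32
Expected project duration μ = 32 weeks. Critical path: Sample prep → Incubation → Replicate run.

32 weeks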